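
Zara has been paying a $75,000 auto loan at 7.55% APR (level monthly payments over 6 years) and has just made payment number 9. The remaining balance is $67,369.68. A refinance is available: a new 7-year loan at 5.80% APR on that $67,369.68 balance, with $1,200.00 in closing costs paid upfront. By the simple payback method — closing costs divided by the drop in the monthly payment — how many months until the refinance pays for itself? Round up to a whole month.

4 months

Current payment = 75,000 × 7.55%/12 / (1 − (1+0.0062917)^−72) = $1,298.58.
Refinanced payment = 67,369.68 × 0.0048333 / (1 − (1+0.0048333)^−84) = $977.73.
Monthly savings = $1,298.58 − $977.73 = $320.85.
Break-even = $1,200.00 / $320.85 = 3.74 → 4 months.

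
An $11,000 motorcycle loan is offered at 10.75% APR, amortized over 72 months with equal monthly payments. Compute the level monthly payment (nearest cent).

Monthly rate = 10.75%/12 = 0.0089583; payment = 11,000 × 0.0089583 / (1 − (1+0.0089583)^−72) = $207.97.

$207.97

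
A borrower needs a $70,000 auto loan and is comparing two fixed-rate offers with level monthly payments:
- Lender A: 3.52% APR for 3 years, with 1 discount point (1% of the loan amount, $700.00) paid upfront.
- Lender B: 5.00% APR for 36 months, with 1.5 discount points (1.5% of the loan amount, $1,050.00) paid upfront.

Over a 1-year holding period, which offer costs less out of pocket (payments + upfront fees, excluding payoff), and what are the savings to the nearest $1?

Lender A: at 3.52% the monthly rate is 0.0029333, so the payment is 70,000 × 0.0029333 / (1 − 1.0029333^−36) = $2,051.77.
Lender B: monthly rate = 5%/12 = 0.0041667; payment = 70,000 × 0.0041667 / (1 − (1+0.0041667)^−36) = $2,097.96.
Over 12 months: Lender A costs 12 × $2,051.77 + $700.00 = $25,321.24; Lender B costs 12 × $2,097.96 + $1,050.00 = $26,225.52.
Lender A is cheaper by $26,225.52 − $25,321.24 = $904.28.

Lender A by $904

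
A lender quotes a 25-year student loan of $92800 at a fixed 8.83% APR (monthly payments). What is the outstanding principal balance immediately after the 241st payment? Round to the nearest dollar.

With monthly rate i = 8.83%/12 = 0.0073583, the balance after k of n payments is P · [(1+i)^n − (1+i)^k] / [(1+i)^n − 1].
(1+0.0073583)^300 = 9.01976123 and (1+0.0073583)^241 = 5.85248105, so the balance is 92,800 × (9.01976123 − 5.85248105) / (9.01976123 − 1) = $36,649.92.

$36,650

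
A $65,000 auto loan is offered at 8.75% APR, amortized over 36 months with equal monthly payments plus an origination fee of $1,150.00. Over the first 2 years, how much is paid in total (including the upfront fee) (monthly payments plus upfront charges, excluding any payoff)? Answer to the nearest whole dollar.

$50,576

Monthly rate = 8.75%/12 = 0.0072917; payment = 65,000 × 0.0072917 / (1 − (1+0.0072917)^−36) = $2,059.43.
Total outlay = 24 × $2,059.43 + $1,150.00 = $50,576.32.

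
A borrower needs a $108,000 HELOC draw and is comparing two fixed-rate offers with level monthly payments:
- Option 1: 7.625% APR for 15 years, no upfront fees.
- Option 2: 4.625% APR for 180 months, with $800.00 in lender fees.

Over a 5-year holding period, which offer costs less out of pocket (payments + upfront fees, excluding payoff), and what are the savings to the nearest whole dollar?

Option 1: at 7.625% the monthly rate is 0.0063542, so the payment is 108,000 × 0.0063542 / (1 − 1.0063542^−180) = $1,008.86.
Option 2: at 4.625% the monthly rate is 0.0038542, so the payment is 108,000 × 0.0038542 / (1 − 1.0038542^−180) = $833.11.
Over 60 months: Option 1 costs 60 × $1,008.86 = $60,531.60; Option 2 costs 60 × $833.11 + $800.00 = $50,786.60.
Option 2 is cheaper by $60,531.60 − $50,786.60 = $9,745.00.

Option 2 by $9,745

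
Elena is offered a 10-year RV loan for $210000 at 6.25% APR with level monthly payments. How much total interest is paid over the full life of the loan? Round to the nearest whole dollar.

$72,946

At 6.25% the monthly rate is 0.0052083, so the payment is 210,000 × 0.0052083 / (1 − 1.0052083^−120) = $2,357.88.
Total paid = 120 × $2,357.88 = $282,945.60; interest = $282,945.60 − $210,000 = $72,945.60.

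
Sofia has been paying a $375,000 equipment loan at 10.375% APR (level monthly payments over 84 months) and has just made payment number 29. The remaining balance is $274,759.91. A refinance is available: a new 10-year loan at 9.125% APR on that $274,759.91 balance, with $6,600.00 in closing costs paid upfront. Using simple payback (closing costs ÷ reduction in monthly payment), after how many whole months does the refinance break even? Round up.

Current payment = 375,000 × 10.375%/12 / (1 − (1+0.0086458)^−84) = $6,298.35.
Refinanced payment = 274,759.91 × 0.0076042 / (1 − (1+0.0076042)^−120) = $3,499.16.
Monthly savings = $6,298.35 − $3,499.16 = $2,799.19.
Break-even = $6,600.00 / $2,799.19 = 2.36 → 3 months.

3 months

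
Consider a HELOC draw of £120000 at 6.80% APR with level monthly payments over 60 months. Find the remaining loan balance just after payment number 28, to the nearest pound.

With monthly rate i = 6.8%/12 = 0.0056667, the balance after k of n payments is P · [(1+i)^n − (1+i)^k] / [(1+i)^n − 1].
(1+0.0056667)^60 = 1.40359990 and (1+0.0056667)^28 = 1.17142248, so the balance is 120,000 × (1.40359990 − 1.17142248) / (1.40359990 − 1) = £69,031.96.

£69,032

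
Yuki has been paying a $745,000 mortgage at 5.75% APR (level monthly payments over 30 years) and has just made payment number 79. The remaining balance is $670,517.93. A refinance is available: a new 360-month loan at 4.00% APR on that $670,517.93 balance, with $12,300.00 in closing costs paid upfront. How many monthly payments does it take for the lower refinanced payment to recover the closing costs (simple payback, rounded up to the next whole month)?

11 months

Current payment = 745,000 × 5.75%/12 / (1 − (1+0.0047917)^−360) = $4,347.62.
Refinanced payment = 670,517.93 × 0.0033333 / (1 − (1+0.0033333)^−360) = $3,201.16.
Monthly savings = $4,347.62 − $3,201.16 = $1,146.46.
Break-even = $12,300.00 / $1,146.46 = 10.73 → 11 months.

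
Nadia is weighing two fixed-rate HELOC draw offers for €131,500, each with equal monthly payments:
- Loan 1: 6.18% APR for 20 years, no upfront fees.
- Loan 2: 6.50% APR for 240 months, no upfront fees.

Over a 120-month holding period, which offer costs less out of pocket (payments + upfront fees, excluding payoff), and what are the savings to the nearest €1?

Loan 1: monthly rate = 6.18%/12 = 0.0051500; payment = 131,500 × 0.0051500 / (1 − (1+0.0051500)^−240) = €955.81.
Loan 2: monthly rate = 6.5%/12 = 0.0054167; payment = 131,500 × 0.0054167 / (1 − (1+0.0054167)^−240) = €980.43.
Over 120 months: Loan 1 costs 120 × €955.81 = €114,697.20; Loan 2 costs 120 × €980.43 = €117,651.60.
Loan 1 is cheaper by €117,651.60 − €114,697.20 = €2,954.40.

Loan 1 by €2,954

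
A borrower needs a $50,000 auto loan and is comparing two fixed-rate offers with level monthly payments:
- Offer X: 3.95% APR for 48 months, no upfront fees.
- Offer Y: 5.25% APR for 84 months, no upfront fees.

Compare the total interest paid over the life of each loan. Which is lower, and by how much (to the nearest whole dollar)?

Offer X by $5,721

Offer X: monthly rate = 3.95%/12 = 0.0032917; payment = 50,000 × 0.0032917 / (1 − (1+0.0032917)^−48) = $1,127.83.
Total interest on Offer X = 48 × $1,127.83 − $50,000 = $4,135.84.
Offer Y: monthly rate = 5.25%/12 = 0.0043750; payment = 50,000 × 0.0043750 / (1 − (1+0.0043750)^−84) = $712.58.
Total interest on Offer Y = 84 × $712.58 − $50,000 = $9,856.72.
Offer X is lower by $5,720.88.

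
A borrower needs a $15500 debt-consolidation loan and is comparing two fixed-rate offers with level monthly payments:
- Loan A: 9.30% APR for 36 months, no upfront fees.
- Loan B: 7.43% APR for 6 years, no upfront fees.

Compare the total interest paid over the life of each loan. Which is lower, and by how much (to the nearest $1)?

Loan A: monthly rate = 9.3%/12 = 0.0077500; payment = 15,500 × 0.0077500 / (1 − (1+0.0077500)^−36) = $495.06.
Total interest on Loan A = 36 × $495.06 − $15,500 = $2,322.16.
Loan B: at 7.43% the monthly rate is 0.0061917, so the payment is 15,500 × 0.0061917 / (1 − 1.0061917^−72) = $267.47.
Total interest on Loan B = 72 × $267.47 − $15,500 = $3,757.84.
Loan A is lower by $1,435.68.

Loan A by $1,436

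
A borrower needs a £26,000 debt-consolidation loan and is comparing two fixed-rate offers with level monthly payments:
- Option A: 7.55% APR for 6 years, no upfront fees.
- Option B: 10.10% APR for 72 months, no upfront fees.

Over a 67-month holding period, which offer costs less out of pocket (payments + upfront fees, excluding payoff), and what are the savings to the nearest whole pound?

Option A by £2,198

Option A: at 7.55% the monthly rate is 0.0062917, so the payment is 26,000 × 0.0062917 / (1 − 1.0062917^−72) = £450.17.
Option B: monthly rate = 10.1%/12 = 0.0084167; payment = 26,000 × 0.0084167 / (1 − (1+0.0084167)^−72) = £482.98.
Over 67 months: Option A costs 67 × £450.17 = £30,161.39; Option B costs 67 × £482.98 = £32,359.66.
Option A is cheaper by £32,359.66 − £30,161.39 = £2,198.27.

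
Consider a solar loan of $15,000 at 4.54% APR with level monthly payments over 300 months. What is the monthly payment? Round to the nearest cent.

At 4.54% the monthly rate is 0.0037833, so the payment is 15,000 × 0.0037833 / (1 − 1.0037833^−300) = $83.72.

$83.72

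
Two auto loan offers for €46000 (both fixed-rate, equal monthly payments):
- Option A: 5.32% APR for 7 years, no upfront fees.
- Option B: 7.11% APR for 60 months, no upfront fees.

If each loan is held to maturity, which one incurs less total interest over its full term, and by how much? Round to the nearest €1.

Option B by €402

Option A: monthly rate = 5.32%/12 = 0.0044333; payment = 46,000 × 0.0044333 / (1 − (1+0.0044333)^−84) = €657.10.
Total interest on Option A = 84 × €657.10 − €46,000 = €9,196.40.
Option B: at 7.11% the monthly rate is 0.0059250, so the payment is 46,000 × 0.0059250 / (1 − 1.0059250^−60) = €913.24.
Total interest on Option B = 60 × €913.24 − €46,000 = €8,794.40.
Option B is lower by €402.00.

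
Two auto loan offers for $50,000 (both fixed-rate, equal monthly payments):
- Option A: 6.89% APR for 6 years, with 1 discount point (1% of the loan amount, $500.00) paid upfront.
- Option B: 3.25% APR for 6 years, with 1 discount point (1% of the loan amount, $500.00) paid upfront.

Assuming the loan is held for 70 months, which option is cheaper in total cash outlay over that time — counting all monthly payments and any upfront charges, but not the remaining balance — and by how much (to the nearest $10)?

Option A: at 6.89% the monthly rate is 0.0057417, so the payment is 50,000 × 0.0057417 / (1 − 1.0057417^−72) = $849.81.
Option B: at 3.25% the monthly rate is 0.0027083, so the payment is 50,000 × 0.0027083 / (1 − 1.0027083^−72) = $765.29.
Over 70 months: Option A costs 70 × $849.81 + $500.00 = $59,986.70; Option B costs 70 × $765.29 + $500.00 = $54,070.30.
Option B is cheaper by $59,986.70 − $54,070.30 = $5,916.40.

Option B by $5,920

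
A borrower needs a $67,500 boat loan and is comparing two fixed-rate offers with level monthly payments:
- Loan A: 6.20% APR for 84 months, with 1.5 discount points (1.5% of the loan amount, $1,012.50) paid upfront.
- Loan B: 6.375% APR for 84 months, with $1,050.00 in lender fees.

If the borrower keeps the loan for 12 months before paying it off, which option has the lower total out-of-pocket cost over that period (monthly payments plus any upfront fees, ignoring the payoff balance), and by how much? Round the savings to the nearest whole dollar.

Loan A: at 6.20% the monthly rate is 0.0051667, so the payment is 67,500 × 0.0051667 / (1 − 1.0051667^−84) = $992.56.
Loan B: at 6.375% the monthly rate is 0.0053125, so the payment is 67,500 × 0.0053125 / (1 − 1.0053125^−84) = $998.26.
Over 12 months: Loan A costs 12 × $992.56 + $1,012.50 = $12,923.22; Loan B costs 12 × $998.26 + $1,050.00 = $13,029.12.
Loan A is cheaper by $13,029.12 − $12,923.22 = $105.90.

Loan A by $106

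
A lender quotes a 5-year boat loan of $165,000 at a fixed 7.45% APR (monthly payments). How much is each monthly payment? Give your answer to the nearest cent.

$3,302.34

At 7.45% the monthly rate is 0.0062083, so the payment is 165,000 × 0.0062083 / (1 − 1.0062083^−60) = $3,302.34.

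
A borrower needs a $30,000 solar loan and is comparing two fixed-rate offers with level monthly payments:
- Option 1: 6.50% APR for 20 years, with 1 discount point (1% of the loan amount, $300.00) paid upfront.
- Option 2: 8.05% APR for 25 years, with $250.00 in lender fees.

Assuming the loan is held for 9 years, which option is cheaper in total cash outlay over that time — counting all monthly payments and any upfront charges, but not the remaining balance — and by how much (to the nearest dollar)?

Option 1: monthly rate = 6.5%/12 = 0.0054167; payment = 30,000 × 0.0054167 / (1 − (1+0.0054167)^−240) = $223.67.
Option 2: monthly rate = 8.05%/12 = 0.0067083; payment = 30,000 × 0.0067083 / (1 − (1+0.0067083)^−300) = $232.54.
Over 108 months: Option 1 costs 108 × $223.67 + $300.00 = $24,456.36; Option 2 costs 108 × $232.54 + $250.00 = $25,364.32.
Option 1 is cheaper by $25,364.32 − $24,456.36 = $907.96.

Option 1 by $908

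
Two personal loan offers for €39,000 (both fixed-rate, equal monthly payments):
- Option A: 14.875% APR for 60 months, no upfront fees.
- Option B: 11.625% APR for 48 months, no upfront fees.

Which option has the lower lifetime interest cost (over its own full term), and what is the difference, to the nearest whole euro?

Option B by €6,562

Option A: at 14.875% the monthly rate is 0.0123958, so the payment is 39,000 × 0.0123958 / (1 − 1.0123958^−60) = €925.25.
Total interest on Option A = 60 × €925.25 − €39,000 = €16,515.00.
Option B: monthly rate = 11.625%/12 = 0.0096875; payment = 39,000 × 0.0096875 / (1 − (1+0.0096875)^−48) = €1,019.85.
Total interest on Option B = 48 × €1,019.85 − €39,000 = €9,952.80.
Option B is lower by €6,562.20.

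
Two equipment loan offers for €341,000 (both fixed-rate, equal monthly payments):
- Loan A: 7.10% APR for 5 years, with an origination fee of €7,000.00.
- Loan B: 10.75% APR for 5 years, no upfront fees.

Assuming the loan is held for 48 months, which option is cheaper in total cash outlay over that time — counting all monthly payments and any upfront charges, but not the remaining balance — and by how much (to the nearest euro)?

Loan A by €21,964

Loan A: at 7.10% the monthly rate is 0.0059167, so the payment is 341,000 × 0.0059167 / (1 − 1.0059167^−60) = €6,768.31.
Loan B: at 10.75% the monthly rate is 0.0089583, so the payment is 341,000 × 0.0089583 / (1 − 1.0089583^−60) = €7,371.72.
Over 48 months: Loan A costs 48 × €6,768.31 + €7,000.00 = €331,878.88; Loan B costs 48 × €7,371.72 = €353,842.56.
Loan A is cheaper by €353,842.56 − €331,878.88 = €21,963.68.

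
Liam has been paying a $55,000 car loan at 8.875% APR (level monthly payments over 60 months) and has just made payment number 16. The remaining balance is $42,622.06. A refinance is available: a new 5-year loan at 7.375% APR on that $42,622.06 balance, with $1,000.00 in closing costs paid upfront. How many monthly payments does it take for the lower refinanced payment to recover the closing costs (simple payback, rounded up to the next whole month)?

Current payment = 55,000 × 8.875%/12 / (1 − (1+0.0073958)^−60) = $1,138.38.
Refinanced payment = 42,622.06 × 0.0061458 / (1 − (1+0.0061458)^−60) = $851.53.
Monthly savings = $1,138.38 − $851.53 = $286.85.
Break-even = $1,000.00 / $286.85 = 3.49 → 4 months.

4 months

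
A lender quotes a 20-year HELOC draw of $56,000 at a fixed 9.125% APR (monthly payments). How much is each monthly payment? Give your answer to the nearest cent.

Monthly rate = 9.125%/12 = 0.0076042; payment = 56,000 × 0.0076042 / (1 − (1+0.0076042)^−240) = $508.36.

$508.36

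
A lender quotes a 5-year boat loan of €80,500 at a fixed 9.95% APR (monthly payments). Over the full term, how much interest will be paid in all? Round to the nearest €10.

At 9.95% the monthly rate is 0.0082917, so the payment is 80,500 × 0.0082917 / (1 − 1.0082917^−60) = €1,708.41.
Total paid = 60 × €1,708.41 = €102,504.60; interest = €102,504.60 − €80,500 = €22,004.60.

€22,000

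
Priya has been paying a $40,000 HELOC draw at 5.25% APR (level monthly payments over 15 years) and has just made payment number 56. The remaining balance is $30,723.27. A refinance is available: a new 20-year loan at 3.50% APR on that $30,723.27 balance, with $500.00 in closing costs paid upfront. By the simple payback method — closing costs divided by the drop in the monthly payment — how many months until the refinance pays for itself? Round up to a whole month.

Current payment = 40,000 × 5.25%/12 / (1 − (1+0.0043750)^−180) = $321.55.
Refinanced payment = 30,723.27 × 0.0029167 / (1 − (1+0.0029167)^−240) = $178.18.
Monthly savings = $321.55 − $178.18 = $143.37.
Break-even = $500.00 / $143.37 = 3.49 → 4 months.

4 months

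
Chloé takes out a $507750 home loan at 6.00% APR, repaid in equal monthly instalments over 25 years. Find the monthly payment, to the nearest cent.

Monthly rate = 6%/12 = 0.0050000; payment = 507,750 × 0.0050000 / (1 − (1+0.0050000)^−300) = $3,271.44.

$3,271.44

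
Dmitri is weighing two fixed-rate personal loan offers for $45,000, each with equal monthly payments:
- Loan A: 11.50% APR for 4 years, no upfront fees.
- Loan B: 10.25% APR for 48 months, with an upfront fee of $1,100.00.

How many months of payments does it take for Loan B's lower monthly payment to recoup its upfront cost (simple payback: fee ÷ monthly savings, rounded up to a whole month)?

41 months

Loan A: monthly rate = 11.5%/12 = 0.0095833; payment = 45,000 × 0.0095833 / (1 − (1+0.0095833)^−48) = $1,174.01.
Loan B: at 10.25% the monthly rate is 0.0085417, so the payment is 45,000 × 0.0085417 / (1 − 1.0085417^−48) = $1,146.73.
Monthly savings = $1,174.01 − $1,146.73 = $27.28.
Break-even = $1,100.00 / $27.28 = 40.32 → 41 months.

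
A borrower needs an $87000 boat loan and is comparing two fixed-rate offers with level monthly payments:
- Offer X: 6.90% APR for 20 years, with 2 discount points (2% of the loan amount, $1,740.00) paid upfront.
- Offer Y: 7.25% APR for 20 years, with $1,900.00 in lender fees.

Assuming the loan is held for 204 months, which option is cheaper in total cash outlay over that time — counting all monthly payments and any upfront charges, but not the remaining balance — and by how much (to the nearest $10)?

Offer X by $3,900

Offer X: monthly rate = 6.9%/12 = 0.0057500; payment = 87,000 × 0.0057500 / (1 − (1+0.0057500)^−240) = $669.30.
Offer Y: monthly rate = 7.25%/12 = 0.0060417; payment = 87,000 × 0.0060417 / (1 − (1+0.0060417)^−240) = $687.63.
Over 204 months: Offer X costs 204 × $669.30 + $1,740.00 = $138,277.20; Offer Y costs 204 × $687.63 + $1,900.00 = $142,176.52.
Offer X is cheaper by $142,176.52 − $138,277.20 = $3,899.32.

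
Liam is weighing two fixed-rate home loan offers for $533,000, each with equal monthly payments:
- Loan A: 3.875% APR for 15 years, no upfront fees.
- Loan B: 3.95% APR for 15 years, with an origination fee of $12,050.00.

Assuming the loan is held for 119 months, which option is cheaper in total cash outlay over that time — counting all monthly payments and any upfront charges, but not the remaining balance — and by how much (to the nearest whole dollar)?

Loan A: at 3.875% the monthly rate is 0.0032292, so the payment is 533,000 × 0.0032292 / (1 − 1.0032292^−180) = $3,909.23.
Loan B: monthly rate = 3.95%/12 = 0.0032917; payment = 533,000 × 0.0032917 / (1 − (1+0.0032917)^−180) = $3,929.20.
Over 119 months: Loan A costs 119 × $3,909.23 = $465,198.37; Loan B costs 119 × $3,929.20 + $12,050.00 = $479,624.80.
Loan A is cheaper by $479,624.80 − $465,198.37 = $14,426.43.

Loan A by $14,426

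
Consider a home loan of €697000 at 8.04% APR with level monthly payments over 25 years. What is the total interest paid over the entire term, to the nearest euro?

Monthly rate = 8.04%/12 = 0.0067000; payment = 697,000 × 0.0067000 / (1 − (1+0.0067000)^−300) = €5,398.04.
Total paid = 300 × €5,398.04 = €1,619,412.00; interest = €1,619,412.00 − €697,000 = €922,412.00.

€922,412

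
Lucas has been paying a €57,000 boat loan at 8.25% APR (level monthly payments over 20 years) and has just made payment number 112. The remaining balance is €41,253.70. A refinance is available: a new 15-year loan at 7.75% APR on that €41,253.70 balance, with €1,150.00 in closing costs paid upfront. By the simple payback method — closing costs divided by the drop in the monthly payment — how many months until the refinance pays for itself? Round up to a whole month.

Current payment = 57,000 × 8.25%/12 / (1 − (1+0.0068750)^−240) = €485.68.
Refinanced payment = 41,253.70 × 0.0064583 / (1 − (1+0.0064583)^−180) = €388.31.
Monthly savings = €485.68 − €388.31 = €97.37.
Break-even = €1,150.00 / €97.37 = 11.81 → 12 months.

12 months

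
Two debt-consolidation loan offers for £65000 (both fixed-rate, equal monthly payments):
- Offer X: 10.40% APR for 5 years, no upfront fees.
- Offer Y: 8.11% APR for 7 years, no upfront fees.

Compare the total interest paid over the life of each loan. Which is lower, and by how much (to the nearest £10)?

Offer X: monthly rate = 10.4%/12 = 0.0086667; payment = 65,000 × 0.0086667 / (1 − (1+0.0086667)^−60) = £1,393.89.
Total interest on Offer X = 60 × £1,393.89 − £65,000 = £18,633.40.
Offer Y: monthly rate = 8.11%/12 = 0.0067583; payment = 65,000 × 0.0067583 / (1 − (1+0.0067583)^−84) = £1,016.67.
Total interest on Offer Y = 84 × £1,016.67 − £65,000 = £20,400.28.
Offer X is lower by £1,766.88.

Offer X by £1,770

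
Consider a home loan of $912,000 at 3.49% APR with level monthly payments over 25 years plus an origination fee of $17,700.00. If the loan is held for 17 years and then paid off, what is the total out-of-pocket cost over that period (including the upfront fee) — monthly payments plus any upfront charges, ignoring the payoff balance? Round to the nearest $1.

Monthly rate = 3.49%/12 = 0.0029083; payment = 912,000 × 0.0029083 / (1 − (1+0.0029083)^−300) = $4,560.80.
Total outlay = 204 × $4,560.80 + $17,700.00 = $948,103.20.

$948,103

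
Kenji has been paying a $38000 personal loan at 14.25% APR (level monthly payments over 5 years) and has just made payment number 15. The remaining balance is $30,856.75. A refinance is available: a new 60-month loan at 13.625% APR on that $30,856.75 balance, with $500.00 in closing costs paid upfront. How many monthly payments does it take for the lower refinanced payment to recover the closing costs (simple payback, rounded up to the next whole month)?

3 months

Current payment = 38,000 × 14.25%/12 / (1 − (1+0.0118750)^−60) = $889.13.
Refinanced payment = 30,856.75 × 0.0113542 / (1 − (1+0.0113542)^−60) = $712.00.
Monthly savings = $889.13 − $712.00 = $177.13.
Break-even = $500.00 / $177.13 = 2.82 → 3 months.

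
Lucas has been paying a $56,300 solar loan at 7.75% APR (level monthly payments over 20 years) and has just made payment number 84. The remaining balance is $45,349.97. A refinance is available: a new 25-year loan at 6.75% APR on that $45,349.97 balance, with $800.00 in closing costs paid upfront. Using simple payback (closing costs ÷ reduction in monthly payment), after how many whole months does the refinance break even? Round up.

6 months

Current payment = 56,300 × 7.75%/12 / (1 − (1+0.0064583)^−240) = $462.19.
Refinanced payment = 45,349.97 × 0.0056250 / (1 − (1+0.0056250)^−300) = $313.33.
Monthly savings = $462.19 − $313.33 = $148.86.
Break-even = $800.00 / $148.86 = 5.37 → 6 months.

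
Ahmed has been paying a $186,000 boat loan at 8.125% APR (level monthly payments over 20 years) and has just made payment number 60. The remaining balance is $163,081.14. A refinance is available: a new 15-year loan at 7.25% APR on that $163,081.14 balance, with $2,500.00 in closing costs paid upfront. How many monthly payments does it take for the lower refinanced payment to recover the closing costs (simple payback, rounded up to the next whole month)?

Current payment = 186,000 × 8.125%/12 / (1 − (1+0.0067708)^−240) = $1,570.28.
Refinanced payment = 163,081.14 × 0.0060417 / (1 − (1+0.0060417)^−180) = $1,488.71.
Monthly savings = $1,570.28 − $1,488.71 = $81.57.
Break-even = $2,500.00 / $81.57 = 30.65 → 31 months.

31 months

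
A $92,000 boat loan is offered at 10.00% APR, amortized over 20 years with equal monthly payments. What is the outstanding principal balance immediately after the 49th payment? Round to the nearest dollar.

With monthly rate i = 10%/12 = 0.0083333, the balance after k of n payments is P · [(1+i)^n − (1+i)^k] / [(1+i)^n − 1].
(1+0.0083333)^240 = 7.32807363 and (1+0.0083333)^49 = 1.50176538, so the balance is 92,000 × (7.32807363 − 1.50176538) / (7.32807363 − 1) = $84,705.14.

$84,705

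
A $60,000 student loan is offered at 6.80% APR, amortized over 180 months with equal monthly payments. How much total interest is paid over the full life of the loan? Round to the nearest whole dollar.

Monthly rate = 6.8%/12 = 0.0056667; payment = 60,000 × 0.0056667 / (1 − (1+0.0056667)^−180) = $532.61.
Total paid = 180 × $532.61 = $95,869.80; interest = $95,869.80 − $60,000 = $35,869.80.

$35,870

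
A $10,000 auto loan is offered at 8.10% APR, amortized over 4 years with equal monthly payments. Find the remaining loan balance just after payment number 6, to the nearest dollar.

$8,919

With monthly rate i = 8.1%/12 = 0.0067500, the balance after k of n payments is P · [(1+i)^n − (1+i)^k] / [(1+i)^n − 1].
(1+0.0067500)^48 = 1.38114297 and (1+0.0067500)^6 = 1.04118962, so the balance is 10,000 × (1.38114297 − 1.04118962) / (1.38114297 − 1) = $8,919.31.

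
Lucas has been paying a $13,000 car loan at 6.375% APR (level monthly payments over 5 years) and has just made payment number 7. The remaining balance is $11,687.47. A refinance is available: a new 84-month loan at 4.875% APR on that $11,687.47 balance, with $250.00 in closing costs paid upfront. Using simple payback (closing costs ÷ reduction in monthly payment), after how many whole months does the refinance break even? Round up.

Current payment = 13,000 × 6.375%/12 / (1 − (1+0.0053125)^−60) = $253.60.
Refinanced payment = 11,687.47 × 0.0040625 / (1 − (1+0.0040625)^−84) = $164.50.
Monthly savings = $253.60 − $164.50 = $89.10.
Break-even = $250.00 / $89.10 = 2.81 → 3 months.

3 months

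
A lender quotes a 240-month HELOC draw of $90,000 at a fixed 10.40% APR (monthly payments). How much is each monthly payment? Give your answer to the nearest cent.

$892.50

At 10.40% the monthly rate is 0.0086667, so the payment is 90,000 × 0.0086667 / (1 − 1.0086667^−240) = $892.50.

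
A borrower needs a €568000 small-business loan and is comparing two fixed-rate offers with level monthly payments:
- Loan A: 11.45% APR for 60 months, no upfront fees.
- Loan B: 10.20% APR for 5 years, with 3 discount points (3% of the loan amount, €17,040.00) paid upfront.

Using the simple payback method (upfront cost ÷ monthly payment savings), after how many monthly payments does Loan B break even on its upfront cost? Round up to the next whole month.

Loan A: at 11.45% the monthly rate is 0.0095417, so the payment is 568,000 × 0.0095417 / (1 − 1.0095417^−60) = €12,477.55.
Loan B: monthly rate = 10.2%/12 = 0.0085000; payment = 568,000 × 0.0085000 / (1 − (1+0.0085000)^−60) = €12,124.29.
Monthly savings = €12,477.55 − €12,124.29 = €353.26.
Break-even = €17,040.00 / €353.26 = 48.24 → 49 months.

49 months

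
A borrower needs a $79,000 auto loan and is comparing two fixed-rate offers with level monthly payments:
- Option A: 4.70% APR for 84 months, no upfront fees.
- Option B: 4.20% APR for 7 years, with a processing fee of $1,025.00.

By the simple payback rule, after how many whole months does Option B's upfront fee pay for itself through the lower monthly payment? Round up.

Option A: monthly rate = 4.7%/12 = 0.0039167; payment = 79,000 × 0.0039167 / (1 − (1+0.0039167)^−84) = $1,105.48.
Option B: monthly rate = 4.2%/12 = 0.0035000; payment = 79,000 × 0.0035000 / (1 − (1+0.0035000)^−84) = $1,087.12.
Monthly savings = $1,105.48 − $1,087.12 = $18.36.
Break-even = $1,025.00 / $18.36 = 55.83 → 56 months.

56 months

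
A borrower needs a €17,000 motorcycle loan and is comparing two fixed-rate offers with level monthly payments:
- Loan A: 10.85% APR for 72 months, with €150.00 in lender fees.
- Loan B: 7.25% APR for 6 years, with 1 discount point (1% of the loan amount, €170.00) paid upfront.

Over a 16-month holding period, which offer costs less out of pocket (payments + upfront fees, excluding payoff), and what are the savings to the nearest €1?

Loan A: monthly rate = 10.85%/12 = 0.0090417; payment = 17,000 × 0.0090417 / (1 − (1+0.0090417)^−72) = €322.27.
Loan B: monthly rate = 7.25%/12 = 0.0060417; payment = 17,000 × 0.0060417 / (1 − (1+0.0060417)^−72) = €291.88.
Over 16 months: Loan A costs 16 × €322.27 + €150.00 = €5,306.32; Loan B costs 16 × €291.88 + €170.00 = €4,840.08.
Loan B is cheaper by €5,306.32 − €4,840.08 = €466.24.

Loan B by €466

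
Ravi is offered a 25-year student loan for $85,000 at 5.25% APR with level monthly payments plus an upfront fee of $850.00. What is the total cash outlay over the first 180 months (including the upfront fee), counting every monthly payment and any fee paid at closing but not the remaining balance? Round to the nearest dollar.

$92,535

At 5.25% the monthly rate is 0.0043750, so the payment is 85,000 × 0.0043750 / (1 − 1.0043750^−300) = $509.36.
Total outlay = 180 × $509.36 + $850.00 = $92,534.80.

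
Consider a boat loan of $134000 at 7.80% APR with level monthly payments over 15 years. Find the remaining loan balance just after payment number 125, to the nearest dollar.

$58,346

With monthly rate i = 7.8%/12 = 0.0065000, the balance after k of n payments is P · [(1+i)^n − (1+i)^k] / [(1+i)^n − 1].
(1+0.0065000)^180 = 3.20981691 and (1+0.0065000)^125 = 2.24761749, so the balance is 134,000 × (3.20981691 − 2.24761749) / (3.20981691 − 1) = $58,346.34.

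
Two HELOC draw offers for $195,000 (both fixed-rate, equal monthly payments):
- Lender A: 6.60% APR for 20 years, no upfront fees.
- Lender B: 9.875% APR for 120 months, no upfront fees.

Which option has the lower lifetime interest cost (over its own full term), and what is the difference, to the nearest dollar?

Lender B by $44,074

Lender A: monthly rate = 6.6%/12 = 0.0055000; payment = 195,000 × 0.0055000 / (1 − (1+0.0055000)^−240) = $1,465.37.
Total interest on Lender A = 240 × $1,465.37 − $195,000 = $156,688.80.
Lender B: monthly rate = 9.875%/12 = 0.0082292; payment = 195,000 × 0.0082292 / (1 − (1+0.0082292)^−120) = $2,563.46.
Total interest on Lender B = 120 × $2,563.46 − $195,000 = $112,615.20.
Lender B is lower by $44,073.60.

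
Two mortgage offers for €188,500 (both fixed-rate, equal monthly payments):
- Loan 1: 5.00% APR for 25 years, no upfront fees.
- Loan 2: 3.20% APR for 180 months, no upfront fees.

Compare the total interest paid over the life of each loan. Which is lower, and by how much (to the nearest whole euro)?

Loan 1: monthly rate = 5%/12 = 0.0041667; payment = 188,500 × 0.0041667 / (1 − (1+0.0041667)^−300) = €1,101.95.
Total interest on Loan 1 = 300 × €1,101.95 − €188,500 = €142,085.00.
Loan 2: monthly rate = 3.2%/12 = 0.0026667; payment = 188,500 × 0.0026667 / (1 − (1+0.0026667)^−180) = €1,319.95.
Total interest on Loan 2 = 180 × €1,319.95 − €188,500 = €49,091.00.
Loan 2 is lower by €92,994.00.

Loan 2 by €92,994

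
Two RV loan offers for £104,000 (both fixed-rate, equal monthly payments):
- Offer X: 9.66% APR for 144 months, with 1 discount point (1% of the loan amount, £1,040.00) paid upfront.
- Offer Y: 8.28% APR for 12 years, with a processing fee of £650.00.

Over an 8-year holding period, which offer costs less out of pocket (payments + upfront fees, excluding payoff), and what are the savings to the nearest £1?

Offer Y by £8,143

Offer X: monthly rate = 9.66%/12 = 0.0080500; payment = 104,000 × 0.0080500 / (1 − (1+0.0080500)^−144) = £1,222.54.
Offer Y: at 8.28% the monthly rate is 0.0069000, so the payment is 104,000 × 0.0069000 / (1 − 1.0069000^−144) = £1,141.78.
Over 96 months: Offer X costs 96 × £1,222.54 + £1,040.00 = £118,403.84; Offer Y costs 96 × £1,141.78 + £650.00 = £110,260.88.
Offer Y is cheaper by £118,403.84 − £110,260.88 = £8,142.96.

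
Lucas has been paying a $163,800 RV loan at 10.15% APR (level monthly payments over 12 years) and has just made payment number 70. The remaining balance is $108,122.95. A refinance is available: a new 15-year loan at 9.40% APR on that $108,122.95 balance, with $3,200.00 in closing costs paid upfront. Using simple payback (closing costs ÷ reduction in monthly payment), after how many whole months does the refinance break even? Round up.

4 months

Current payment = 163,800 × 10.15%/12 / (1 − (1+0.0084583)^−144) = $1,971.76.
Refinanced payment = 108,122.95 × 0.0078333 / (1 − (1+0.0078333)^−180) = $1,122.53.
Monthly savings = $1,971.76 − $1,122.53 = $849.23.
Break-even = $3,200.00 / $849.23 = 3.77 → 4 months.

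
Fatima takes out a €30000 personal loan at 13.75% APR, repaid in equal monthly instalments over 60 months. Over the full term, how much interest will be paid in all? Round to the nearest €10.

Monthly rate = 13.75%/12 = 0.0114583; payment = 30,000 × 0.0114583 / (1 − (1+0.0114583)^−60) = €694.17.
Total paid = 60 × €694.17 = €41,650.20; interest = €41,650.20 − €30,000 = €11,650.20.

€11,650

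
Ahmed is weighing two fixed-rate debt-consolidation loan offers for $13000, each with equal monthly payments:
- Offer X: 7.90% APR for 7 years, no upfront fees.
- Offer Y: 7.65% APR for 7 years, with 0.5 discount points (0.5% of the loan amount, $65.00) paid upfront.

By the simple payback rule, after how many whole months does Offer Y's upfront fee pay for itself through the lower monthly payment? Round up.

41 months

Offer X: monthly rate = 7.9%/12 = 0.0065833; payment = 13,000 × 0.0065833 / (1 − (1+0.0065833)^−84) = $201.97.
Offer Y: at 7.65% the monthly rate is 0.0063750, so the payment is 13,000 × 0.0063750 / (1 − 1.0063750^−84) = $200.36.
Monthly savings = $201.97 − $200.36 = $1.61.
Break-even = $65.00 / $1.61 = 40.37 → 41 months.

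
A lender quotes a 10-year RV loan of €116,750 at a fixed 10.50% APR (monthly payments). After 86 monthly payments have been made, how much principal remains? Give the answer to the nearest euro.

€46,157

With monthly rate i = 10.5%/12 = 0.0087500, the balance after k of n payments is P · [(1+i)^n − (1+i)^k] / [(1+i)^n − 1].
(1+0.0087500)^120 = 2.84462962 and (1+0.0087500)^86 = 2.11536398, so the balance is 116,750 × (2.84462962 − 2.11536398) / (2.84462962 − 1) = €46,156.56.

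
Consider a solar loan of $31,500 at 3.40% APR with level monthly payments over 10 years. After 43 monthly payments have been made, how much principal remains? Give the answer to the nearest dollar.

$21,420

With monthly rate i = 3.4%/12 = 0.0028333, the balance after k of n payments is P · [(1+i)^n − (1+i)^k] / [(1+i)^n − 1].
(1+0.0028333)^120 = 1.40427231 and (1+0.0028333)^43 = 1.12937125, so the balance is 31,500 × (1.40427231 − 1.12937125) / (1.40427231 − 1) = $21,419.68.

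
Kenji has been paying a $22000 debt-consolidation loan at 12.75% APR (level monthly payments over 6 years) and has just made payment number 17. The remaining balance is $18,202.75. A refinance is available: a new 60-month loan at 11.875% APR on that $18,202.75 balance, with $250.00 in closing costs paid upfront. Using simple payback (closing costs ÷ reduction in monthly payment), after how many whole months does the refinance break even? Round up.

8 months

Current payment = 22,000 × 12.75%/12 / (1 − (1+0.0106250)^−72) = $438.73.
Refinanced payment = 18,202.75 × 0.0098958 / (1 − (1+0.0098958)^−60) = $403.76.
Monthly savings = $438.73 − $403.76 = $34.97.
Break-even = $250.00 / $34.97 = 7.15 → 8 months.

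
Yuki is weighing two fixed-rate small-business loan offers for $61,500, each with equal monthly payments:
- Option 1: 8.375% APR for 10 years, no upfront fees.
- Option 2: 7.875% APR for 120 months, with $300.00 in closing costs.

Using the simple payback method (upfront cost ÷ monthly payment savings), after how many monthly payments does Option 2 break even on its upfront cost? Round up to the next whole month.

19 months

Option 1: monthly rate = 8.375%/12 = 0.0069792; payment = 61,500 × 0.0069792 / (1 − (1+0.0069792)^−120) = $758.41.
Option 2: at 7.875% the monthly rate is 0.0065625, so the payment is 61,500 × 0.0065625 / (1 − 1.0065625^−120) = $742.11.
Monthly savings = $758.41 − $742.11 = $16.30.
Break-even = $300.00 / $16.30 = 18.40 → 19 months.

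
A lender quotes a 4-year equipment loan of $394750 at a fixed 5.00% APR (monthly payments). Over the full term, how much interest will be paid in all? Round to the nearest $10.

Monthly rate = 5%/12 = 0.0041667; payment = 394,750 × 0.0041667 / (1 − (1+0.0041667)^−48) = $9,090.81.
Total paid = 48 × $9,090.81 = $436,358.88; interest = $436,358.88 − $394,750 = $41,608.88.

$41,610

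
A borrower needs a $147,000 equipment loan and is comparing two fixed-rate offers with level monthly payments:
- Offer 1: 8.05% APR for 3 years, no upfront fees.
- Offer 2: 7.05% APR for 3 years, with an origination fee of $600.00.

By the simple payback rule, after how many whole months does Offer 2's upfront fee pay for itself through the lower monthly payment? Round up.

9 months

Offer 1: monthly rate = 8.05%/12 = 0.0067083; payment = 147,000 × 0.0067083 / (1 − (1+0.0067083)^−36) = $4,609.84.
Offer 2: monthly rate = 7.05%/12 = 0.0058750; payment = 147,000 × 0.0058750 / (1 − (1+0.0058750)^−36) = $4,542.29.
Monthly savings = $4,609.84 − $4,542.29 = $67.55.
Break-even = $600.00 / $67.55 = 8.88 → 9 months.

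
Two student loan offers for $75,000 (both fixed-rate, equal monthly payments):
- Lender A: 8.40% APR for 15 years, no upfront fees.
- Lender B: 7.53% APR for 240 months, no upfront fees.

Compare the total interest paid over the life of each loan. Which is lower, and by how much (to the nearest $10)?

Lender A by $13,190

Lender A: monthly rate = 8.4%/12 = 0.0070000; payment = 75,000 × 0.0070000 / (1 − (1+0.0070000)^−180) = $734.16.
Total interest on Lender A = 180 × $734.16 − $75,000 = $57,148.80.
Lender B: monthly rate = 7.53%/12 = 0.0062750; payment = 75,000 × 0.0062750 / (1 − (1+0.0062750)^−240) = $605.57.
Total interest on Lender B = 240 × $605.57 − $75,000 = $70,336.80.
Lender A is lower by $13,188.00.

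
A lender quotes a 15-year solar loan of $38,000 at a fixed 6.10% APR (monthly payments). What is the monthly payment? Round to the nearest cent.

Monthly rate = 6.1%/12 = 0.0050833; payment = 38,000 × 0.0050833 / (1 − (1+0.0050833)^−180) = $322.72.

$322.72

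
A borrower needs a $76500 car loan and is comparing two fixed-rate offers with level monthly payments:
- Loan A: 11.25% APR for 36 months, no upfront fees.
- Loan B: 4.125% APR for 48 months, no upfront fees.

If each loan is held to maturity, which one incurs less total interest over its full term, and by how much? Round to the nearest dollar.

Loan A: monthly rate = 11.25%/12 = 0.0093750; payment = 76,500 × 0.0093750 / (1 − (1+0.0093750)^−36) = $2,513.58.
Total interest on Loan A = 36 × $2,513.58 − $76,500 = $13,988.88.
Loan B: monthly rate = 4.125%/12 = 0.0034375; payment = 76,500 × 0.0034375 / (1 − (1+0.0034375)^−48) = $1,731.58.
Total interest on Loan B = 48 × $1,731.58 − $76,500 = $6,615.84.
Loan B is lower by $7,373.04.

Loan B by $7,373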